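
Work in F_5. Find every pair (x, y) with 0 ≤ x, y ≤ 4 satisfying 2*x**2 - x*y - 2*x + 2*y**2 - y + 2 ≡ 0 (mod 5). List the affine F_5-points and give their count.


Affine F_5-points: {(0, 4), (2, 1), (2, 3), (3, 3), (3, 4)}; count = 5.

For each of the 25 pairs (x, y) ∈ F_5², evaluate f(x, y) mod 5. Record the zeros.
  x = 0: [0↦2, 1↦3, 2↦3, 3↦2, 4↦0]  zeros at y ∈ {4}
  x = 1: [0↦2, 1↦2, 2↦1, 3↦4, 4↦1]  zeros at y ∈ ∅
  x = 2: [0↦1, 1↦0, 2↦3, 3↦0, 4↦1]  zeros at y ∈ {1, 3}
  x = 3: [0↦4, 1↦2, 2↦4, 3↦0, 4↦0]  zeros at y ∈ {3, 4}
  x = 4: [0↦1, 1↦3, 2↦4, 3↦4, 4↦3]  zeros at y ∈ ∅
Collecting zeros: affine points = {(0, 4), (2, 1), (2, 3), (3, 3), (3, 4)}.
Total count |C(F_5)_aff| = 5.


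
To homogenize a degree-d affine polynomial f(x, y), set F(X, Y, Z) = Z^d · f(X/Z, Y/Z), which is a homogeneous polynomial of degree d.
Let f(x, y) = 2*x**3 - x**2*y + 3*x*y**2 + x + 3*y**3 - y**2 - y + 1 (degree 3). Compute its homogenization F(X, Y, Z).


F(X, Y, Z) = 2*X**3 - X**2*Y + 3*X*Y**2 + X*Z**2 + 3*Y**3 - Y**2*Z - Y*Z**2 + Z**3

deg(f) = 3.
Substitute x = X/Z, y = Y/Z into f, then multiply by Z^3.
  monomial 2·x^3·y^0 ↦ 2·X^3·Y^0·Z^0.
  monomial -1·x^2·y^1 ↦ -1·X^2·Y^1·Z^0.
  monomial 3·x^1·y^2 ↦ 3·X^1·Y^2·Z^0.
  monomial 1·x^1·y^0 ↦ 1·X^1·Y^0·Z^2.
  monomial 3·x^0·y^3 ↦ 3·X^0·Y^3·Z^0.
  monomial -1·x^0·y^2 ↦ -1·X^0·Y^2·Z^1.
  monomial -1·x^0·y^1 ↦ -1·X^0·Y^1·Z^2.
  monomial 1·x^0·y^0 ↦ 1·X^0·Y^0·Z^3.
Collecting: F(X, Y, Z) = 2*X**3 - X**2*Y + 3*X*Y**2 + X*Z**2 + 3*Y**3 - Y**2*Z - Y*Z**2 + Z**3.


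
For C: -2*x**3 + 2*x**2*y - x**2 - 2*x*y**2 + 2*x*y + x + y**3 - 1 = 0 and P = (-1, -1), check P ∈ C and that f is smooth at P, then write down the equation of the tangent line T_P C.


Tangent line at P: -3*x - y - 4 = 0.

Step 1: f(-1, -1) = 0, so P lies on C.
Step 2: partial derivatives
  f_x(x, y) = -6*x**2 + 4*x*y - 2*x - 2*y**2 + 2*y + 1, f_y(x, y) = 2*x**2 - 4*x*y + 2*x + 3*y**2.
  f_x(P) = -3, f_y(P) = -1 (gradient nonzero, so P is smooth).
Step 3: tangent line at P: -3·(x − -1) + -1·(y − -1) = 0.
Expanding: -3*x - y - 4 = 0.


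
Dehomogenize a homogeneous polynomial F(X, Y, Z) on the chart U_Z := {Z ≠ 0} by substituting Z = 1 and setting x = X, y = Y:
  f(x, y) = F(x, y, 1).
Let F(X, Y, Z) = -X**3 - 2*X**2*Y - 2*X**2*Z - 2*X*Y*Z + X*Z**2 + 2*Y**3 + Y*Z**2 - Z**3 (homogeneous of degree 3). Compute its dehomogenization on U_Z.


f(x, y) = -x**3 - 2*x**2*y - 2*x**2 - 2*x*y + x + 2*y**3 + y - 1

On U_Z we set Z = 1. Each monomial c·X^i·Y^j·Z^k in F becomes c·x^i·y^j·1^k = c·x^i·y^j.
Substituting Z = 1: F(X, Y, 1) = -x**3 - 2*x**2*y - 2*x**2 - 2*x*y + x + 2*y**3 + y - 1.
Note: deg(f) ≤ deg(F) = 3; strict inequality happens when F is divisible by Z (lost terms).


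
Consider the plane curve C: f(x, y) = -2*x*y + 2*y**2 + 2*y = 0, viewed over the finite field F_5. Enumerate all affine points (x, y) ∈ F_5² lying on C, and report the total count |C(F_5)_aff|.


Affine F_5-points: {(0, 0), (0, 4), (1, 0), (2, 0), (2, 1), (3, 0), (3, 2), (4, 0), (4, 3)}; count = 9.

For each of the 25 pairs (x, y) ∈ F_5², evaluate f(x, y) mod 5. Record the zeros.
  x = 0: [0↦0, 1↦4, 2↦2, 3↦4, 4↦0]  zeros at y ∈ {0, 4}
  x = 1: [0↦0, 1↦2, 2↦3, 3↦3, 4↦2]  zeros at y ∈ {0}
  x = 2: [0↦0, 1↦0, 2↦4, 3↦2, 4↦4]  zeros at y ∈ {0, 1}
  x = 3: [0↦0, 1↦3, 2↦0, 3↦1, 4↦1]  zeros at y ∈ {0, 2}
  x = 4: [0↦0, 1↦1, 2↦1, 3↦0, 4↦3]  zeros at y ∈ {0, 3}
Collecting zeros: affine points = {(0, 0), (0, 4), (1, 0), (2, 0), (2, 1), (3, 0), (3, 2), (4, 0), (4, 3)}.
Total count |C(F_5)_aff| = 9.


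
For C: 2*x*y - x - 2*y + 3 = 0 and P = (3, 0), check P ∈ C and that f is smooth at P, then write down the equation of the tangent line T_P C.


Tangent line at P: -x + 4*y + 3 = 0.

Step 1: f(3, 0) = 0, so P lies on C.
Step 2: partial derivatives
  f_x(x, y) = 2*y - 1, f_y(x, y) = 2*x - 2.
  f_x(P) = -1, f_y(P) = 4 (gradient nonzero, so P is smooth).
Step 3: tangent line at P: -1·(x − 3) + 4·(y − 0) = 0.
Expanding: -x + 4*y + 3 = 0.


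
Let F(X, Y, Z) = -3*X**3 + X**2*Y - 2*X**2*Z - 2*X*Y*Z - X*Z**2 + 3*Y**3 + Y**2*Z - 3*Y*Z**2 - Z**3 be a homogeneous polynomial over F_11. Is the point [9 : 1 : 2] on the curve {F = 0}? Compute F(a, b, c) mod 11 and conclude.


F(9,1,2) ≡ 2 (mod 11); P is NOT on the curve.

Evaluate F(9, 1, 2) term-by-term (mod 11).
  -3*X**3 ↦ -3·729·1·1 = -2187
  X**2*Y ↦ 1·81·1·1 = 81
  -2*X**2*Z ↦ -2·81·1·2 = -324
  -2*X*Y*Z ↦ -2·9·1·2 = -36
  -X*Z**2 ↦ -1·9·1·4 = -36
  3*Y**3 ↦ 3·1·1·1 = 3
  Y**2*Z ↦ 1·1·1·2 = 2
  -3*Y*Z**2 ↦ -3·1·1·4 = -12
  -Z**3 ↦ -1·1·1·8 = -8
Sum: F(9, 1, 2) = (-2187) + (81) + (-324) + (-36) + (-36) + (3) + (2) + (-12) + (-8) = -2517.
Reducing mod 11: -2517 ≡ 2 (mod 11).
Since F(a, b, c) ≡ 2 ≠ 0 (mod 11), P does NOT lie on the curve.


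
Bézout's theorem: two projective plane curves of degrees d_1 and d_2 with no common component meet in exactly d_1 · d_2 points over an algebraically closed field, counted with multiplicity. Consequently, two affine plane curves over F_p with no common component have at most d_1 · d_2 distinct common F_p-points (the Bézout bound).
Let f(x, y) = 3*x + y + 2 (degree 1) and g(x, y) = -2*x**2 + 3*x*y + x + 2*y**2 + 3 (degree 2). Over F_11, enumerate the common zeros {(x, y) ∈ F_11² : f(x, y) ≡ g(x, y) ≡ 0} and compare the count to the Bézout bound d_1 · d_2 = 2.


Common zeros: {(0, 9), (2, 3)}; count = 2; Bézout bound = 2.

deg(f) = 1, deg(g) = 2, so Bézout bound = 2.
Scan x ∈ F_11. For each x, list the y ∈ F_11 with f(x, y) ≡ 0 and those with g(x, y) ≡ 0 (mod 11); the common zeros in that column are the intersection.
  x = 0: f ≡ 0 at y ∈ {9}; g ≡ 0 at y ∈ {2, 9}; common: {9}.
  x = 1: f ≡ 0 at y ∈ {6}; g ≡ 0 at y ∈ {7, 8}; common: ∅.
  x = 2: f ≡ 0 at y ∈ {3}; g ≡ 0 at y ∈ {3, 5}; common: {3}.
  x = 3: f ≡ 0 at y ∈ {0}; g ≡ 0 at y ∈ {3, 9}; common: ∅.
  x = 4: f ≡ 0 at y ∈ {8}; g ≡ 0 at y ∈ {1, 4}; common: ∅.
  x = 5: f ≡ 0 at y ∈ {5}; g ≡ 0 at y ∈ {10}; common: ∅.
  x = 6: f ≡ 0 at y ∈ {2}; g ≡ 0 at y ∈ {5, 8}; common: ∅.
  x = 7: f ≡ 0 at y ∈ {10}; g ≡ 0 at y ∈ {0, 6}; common: ∅.
  x = 8: f ≡ 0 at y ∈ {7}; g ≡ 0 at y ∈ {4, 6}; common: ∅.
  x = 9: f ≡ 0 at y ∈ {4}; g ≡ 0 at y ∈ {1, 2}; common: ∅.
  x = 10: f ≡ 0 at y ∈ {1}; g ≡ 0 at y ∈ {0, 7}; common: ∅.
Collecting: common zeros = {(0, 9), (2, 3)}, so the count is 2.
Comparison with the Bézout bound: 2 ≤ 2 = deg(f)·deg(g), as expected for curves with no common component (the bound is attained).


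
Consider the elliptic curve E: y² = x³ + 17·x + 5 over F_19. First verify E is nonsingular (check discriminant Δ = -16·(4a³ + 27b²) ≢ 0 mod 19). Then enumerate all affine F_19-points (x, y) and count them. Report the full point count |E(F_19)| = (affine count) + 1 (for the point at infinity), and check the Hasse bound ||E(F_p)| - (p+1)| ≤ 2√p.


Affine points = {(0, 9), (0, 10), (1, 2), (1, 17), (2, 3), (2, 16), (3, 8), (3, 11), (4, 2), (4, 17), (5, 5), (5, 14), (6, 0), (7, 7), (7, 12), (8, 8), (8, 11), (10, 4), (10, 15), (14, 2), (14, 17), (15, 5), (15, 14), (17, 1), (17, 18), (18, 5), (18, 14)}; affine count = 27; |E(F_19)| = 28.

Discriminant check: Δ ∝ 4a³ + 27b² = 4·17³ + 27·5² = 4·4913 + 27·25 ≡ 16 (mod 19). Nonzero ⇒ E is nonsingular.
For each x ∈ F_19, compute rhs = x³ + 17·x + 5 mod 19, then count y ∈ F_19 with y² ≡ rhs.
  x = 0: rhs = 5, matching y values: 9, 10 (2 points).
  x = 1: rhs = 4, matching y values: 2, 17 (2 points).
  x = 2: rhs = 9, matching y values: 3, 16 (2 points).
  x = 3: rhs = 7, matching y values: 8, 11 (2 points).
  x = 4: rhs = 4, matching y values: 2, 17 (2 points).
  x = 5: rhs = 6, matching y values: 5, 14 (2 points).
  x = 6: rhs = 0, matching y values: 0 (1 points).
  x = 7: rhs = 11, matching y values: 7, 12 (2 points).
  x = 8: rhs = 7, matching y values: 8, 11 (2 points).
  x = 9: rhs = 13, matching y values: none (0 points).
  x = 10: rhs = 16, matching y values: 4, 15 (2 points).
  x = 11: rhs = 3, matching y values: none (0 points).
  x = 12: rhs = 18, matching y values: none (0 points).
  x = 13: rhs = 10, matching y values: none (0 points).
  x = 14: rhs = 4, matching y values: 2, 17 (2 points).
  x = 15: rhs = 6, matching y values: 5, 14 (2 points).
  x = 16: rhs = 3, matching y values: none (0 points).
  x = 17: rhs = 1, matching y values: 1, 18 (2 points).
  x = 18: rhs = 6, matching y values: 5, 14 (2 points).
Total affine count: 27.
Full point count |E(F_19)| = 27 + 1 = 28.
Hasse bound: |28 − (19+1)| = |8| = 8 ≤ 2√19 ≈ 8.7178 ✓.


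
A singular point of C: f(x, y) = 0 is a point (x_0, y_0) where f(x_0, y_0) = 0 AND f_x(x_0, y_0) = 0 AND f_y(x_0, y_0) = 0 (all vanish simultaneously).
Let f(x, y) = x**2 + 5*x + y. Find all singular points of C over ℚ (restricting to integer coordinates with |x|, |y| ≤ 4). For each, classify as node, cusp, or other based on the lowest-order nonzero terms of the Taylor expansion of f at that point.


No singular points in the scanned grid; C is smooth there.

Compute partial derivatives:
  f_x = 2*x + 5.
  f_y = 1.
f_y = 1 is a nonzero constant, so f_y never vanishes: no point (x, y) can satisfy f = f_x = f_y = 0. In particular no (x, y) ∈ {−4, ..., 4}² is singular; the curve is smooth.


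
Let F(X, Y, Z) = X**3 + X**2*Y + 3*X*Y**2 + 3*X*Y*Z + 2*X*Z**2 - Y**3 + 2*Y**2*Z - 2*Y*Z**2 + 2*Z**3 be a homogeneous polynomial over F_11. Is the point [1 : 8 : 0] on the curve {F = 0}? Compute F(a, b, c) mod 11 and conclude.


F(1,8,0) ≡ 8 (mod 11); P is NOT on the curve.

Evaluate F(1, 8, 0) term-by-term (mod 11).
  X**3 ↦ 1·1·1·1 = 1
  X**2*Y ↦ 1·1·8·1 = 8
  3*X*Y**2 ↦ 3·1·64·1 = 192
  3*X*Y*Z ↦ 3·1·8·0 = 0
  2*X*Z**2 ↦ 2·1·1·0 = 0
  -Y**3 ↦ -1·1·512·1 = -512
  2*Y**2*Z ↦ 2·1·64·0 = 0
  -2*Y*Z**2 ↦ -2·1·8·0 = 0
  2*Z**3 ↦ 2·1·1·0 = 0
Sum: F(1, 8, 0) = (1) + (8) + (192) + (0) + (0) + (-512) + (0) + (0) + (0) = -311.
Reducing mod 11: -311 ≡ 8 (mod 11).
Since F(a, b, c) ≡ 8 ≠ 0 (mod 11), P does NOT lie on the curve.


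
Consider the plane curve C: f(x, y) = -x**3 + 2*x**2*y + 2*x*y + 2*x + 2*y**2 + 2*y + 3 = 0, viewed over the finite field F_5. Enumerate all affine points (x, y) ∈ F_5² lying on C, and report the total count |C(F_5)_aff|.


Affine F_5-points: {(0, 2), (1, 3), (1, 4), (2, 1), (2, 2), (3, 1)}; count = 6.

For each of the 25 pairs (x, y) ∈ F_5², evaluate f(x, y) mod 5. Record the zeros.
  x = 0: [0↦3, 1↦2, 2↦0, 3↦2, 4↦3]  zeros at y ∈ {2}
  x = 1: [0↦4, 1↦2, 2↦4, 3↦0, 4↦0]  zeros at y ∈ {3, 4}
  x = 2: [0↦4, 1↦0, 2↦0, 3↦4, 4↦2]  zeros at y ∈ {1, 2}
  x = 3: [0↦2, 1↦0, 2↦2, 3↦3, 4↦3]  zeros at y ∈ {1}
  x = 4: [0↦2, 1↦1, 2↦4, 3↦1, 4↦2]  zeros at y ∈ ∅
Collecting zeros: affine points = {(0, 2), (1, 3), (1, 4), (2, 1), (2, 2), (3, 1)}.
Total count |C(F_5)_aff| = 6.


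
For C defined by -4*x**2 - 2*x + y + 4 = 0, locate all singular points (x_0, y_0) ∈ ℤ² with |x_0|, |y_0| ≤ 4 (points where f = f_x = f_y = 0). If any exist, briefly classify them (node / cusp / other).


No singular points in the scanned grid; C is smooth there.

Compute partial derivatives:
  f_x = -8*x - 2.
  f_y = 1.
f_y = 1 is a nonzero constant, so f_y never vanishes: no point (x, y) can satisfy f = f_x = f_y = 0. In particular no (x, y) ∈ {−4, ..., 4}² is singular; the curve is smooth.


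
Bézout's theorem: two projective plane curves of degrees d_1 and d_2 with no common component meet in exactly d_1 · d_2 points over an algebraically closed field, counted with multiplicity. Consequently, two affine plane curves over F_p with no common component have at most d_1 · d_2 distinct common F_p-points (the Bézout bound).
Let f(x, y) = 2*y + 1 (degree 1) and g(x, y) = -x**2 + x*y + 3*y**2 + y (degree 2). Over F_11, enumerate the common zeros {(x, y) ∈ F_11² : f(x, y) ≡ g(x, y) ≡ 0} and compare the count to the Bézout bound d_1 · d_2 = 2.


Common zeros: {(7, 5), (9, 5)}; count = 2; Bézout bound = 2.

deg(f) = 1, deg(g) = 2, so Bézout bound = 2.
Scan x ∈ F_11. For each x, list the y ∈ F_11 with f(x, y) ≡ 0 and those with g(x, y) ≡ 0 (mod 11); the common zeros in that column are the intersection.
  x = 0: f ≡ 0 at y ∈ {5}; g ≡ 0 at y ∈ {0, 7}; common: ∅.
  x = 1: f ≡ 0 at y ∈ {5}; g ≡ 0 at y ∈ {4, 10}; common: ∅.
  x = 2: f ≡ 0 at y ∈ {5}; g ≡ 0 at y ∈ ∅; common: ∅.
  x = 3: f ≡ 0 at y ∈ {5}; g ≡ 0 at y ∈ {2, 4}; common: ∅.
  x = 4: f ≡ 0 at y ∈ {5}; g ≡ 0 at y ∈ ∅; common: ∅.
  x = 5: f ≡ 0 at y ∈ {5}; g ≡ 0 at y ∈ ∅; common: ∅.
  x = 6: f ≡ 0 at y ∈ {5}; g ≡ 0 at y ∈ ∅; common: ∅.
  x = 7: f ≡ 0 at y ∈ {5}; g ≡ 0 at y ∈ {5, 7}; common: {5}.
  x = 8: f ≡ 0 at y ∈ {5}; g ≡ 0 at y ∈ ∅; common: ∅.
  x = 9: f ≡ 0 at y ∈ {5}; g ≡ 0 at y ∈ {5, 10}; common: {5}.
  x = 10: f ≡ 0 at y ∈ {5}; g ≡ 0 at y ∈ {2, 9}; common: ∅.
Collecting: common zeros = {(7, 5), (9, 5)}, so the count is 2.
Comparison with the Bézout bound: 2 ≤ 2 = deg(f)·deg(g), as expected for curves with no common component (the bound is attained).


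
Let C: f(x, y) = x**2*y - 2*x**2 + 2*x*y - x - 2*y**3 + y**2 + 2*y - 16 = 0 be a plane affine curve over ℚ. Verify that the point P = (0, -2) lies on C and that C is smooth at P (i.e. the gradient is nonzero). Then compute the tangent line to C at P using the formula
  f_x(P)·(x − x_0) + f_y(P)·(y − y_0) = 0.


Tangent line at P: -5*x - 26*y - 52 = 0.

Step 1: f(0, -2) = 0, so P lies on C.
Step 2: partial derivatives
  f_x(x, y) = 2*x*y - 4*x + 2*y - 1, f_y(x, y) = x**2 + 2*x - 6*y**2 + 2*y + 2.
  f_x(P) = -5, f_y(P) = -26 (gradient nonzero, so P is smooth).
Step 3: tangent line at P: -5·(x − 0) + -26·(y − -2) = 0.
Expanding: -5*x - 26*y - 52 = 0.


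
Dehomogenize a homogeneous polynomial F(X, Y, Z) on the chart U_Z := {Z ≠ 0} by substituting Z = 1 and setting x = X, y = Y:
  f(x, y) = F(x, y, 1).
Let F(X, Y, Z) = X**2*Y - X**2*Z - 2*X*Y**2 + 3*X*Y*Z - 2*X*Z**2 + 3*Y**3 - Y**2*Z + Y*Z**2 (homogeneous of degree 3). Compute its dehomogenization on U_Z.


f(x, y) = x**2*y - x**2 - 2*x*y**2 + 3*x*y - 2*x + 3*y**3 - y**2 + y

On U_Z we set Z = 1. Each monomial c·X^i·Y^j·Z^k in F becomes c·x^i·y^j·1^k = c·x^i·y^j.
Substituting Z = 1: F(X, Y, 1) = x**2*y - x**2 - 2*x*y**2 + 3*x*y - 2*x + 3*y**3 - y**2 + y.
Note: deg(f) ≤ deg(F) = 3; strict inequality happens when F is divisible by Z (lost terms).


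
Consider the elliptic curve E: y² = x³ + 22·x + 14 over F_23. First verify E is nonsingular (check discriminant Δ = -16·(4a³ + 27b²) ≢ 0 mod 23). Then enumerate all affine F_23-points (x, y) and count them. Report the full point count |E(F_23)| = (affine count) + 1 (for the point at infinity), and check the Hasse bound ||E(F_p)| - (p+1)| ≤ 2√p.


Affine points = {(8, 9), (8, 14), (11, 0), (13, 6), (13, 17), (15, 4), (15, 19), (16, 0), (18, 3), (18, 20), (19, 0), (20, 6), (20, 17), (21, 10), (21, 13)}; affine count = 15; |E(F_23)| = 16.

Discriminant check: Δ ∝ 4a³ + 27b² = 4·22³ + 27·14² = 4·10648 + 27·196 ≡ 21 (mod 23). Nonzero ⇒ E is nonsingular.
For each x ∈ F_23, compute rhs = x³ + 22·x + 14 mod 23, then count y ∈ F_23 with y² ≡ rhs.
  x = 0: rhs = 14, matching y values: none (0 points).
  x = 1: rhs = 14, matching y values: none (0 points).
  x = 2: rhs = 20, matching y values: none (0 points).
  x = 3: rhs = 15, matching y values: none (0 points).
  x = 4: rhs = 5, matching y values: none (0 points).
  x = 5: rhs = 19, matching y values: none (0 points).
  x = 6: rhs = 17, matching y values: none (0 points).
  x = 7: rhs = 5, matching y values: none (0 points).
  x = 8: rhs = 12, matching y values: 9, 14 (2 points).
  x = 9: rhs = 21, matching y values: none (0 points).
  x = 10: rhs = 15, matching y values: none (0 points).
  x = 11: rhs = 0, matching y values: 0 (1 points).
  x = 12: rhs = 5, matching y values: none (0 points).
  x = 13: rhs = 13, matching y values: 6, 17 (2 points).
  x = 14: rhs = 7, matching y values: none (0 points).
  x = 15: rhs = 16, matching y values: 4, 19 (2 points).
  x = 16: rhs = 0, matching y values: 0 (1 points).
  x = 17: rhs = 11, matching y values: none (0 points).
  x = 18: rhs = 9, matching y values: 3, 20 (2 points).
  x = 19: rhs = 0, matching y values: 0 (1 points).
  x = 20: rhs = 13, matching y values: 6, 17 (2 points).
  x = 21: rhs = 8, matching y values: 10, 13 (2 points).
  x = 22: rhs = 14, matching y values: none (0 points).
Total affine count: 15.
Full point count |E(F_23)| = 15 + 1 = 16.
Hasse bound: |16 − (23+1)| = |-8| = 8 ≤ 2√23 ≈ 9.5917 ✓.


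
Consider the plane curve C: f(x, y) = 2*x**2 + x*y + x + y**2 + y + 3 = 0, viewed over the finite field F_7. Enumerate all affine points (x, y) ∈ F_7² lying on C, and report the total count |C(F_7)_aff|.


Affine F_7-points: {(1, 2), (1, 3), (3, 4), (3, 6), (4, 3), (4, 6), (5, 4)}; count = 7.

For each of the 49 pairs (x, y) ∈ F_7², evaluate f(x, y) mod 7. Record the zeros.
  x = 0: [0↦3, 1↦5, 2↦2, 3↦1, 4↦2, 5↦5, 6↦3]  zeros at y ∈ ∅
  x = 1: [0↦6, 1↦2, 2↦0, 3↦0, 4↦2, 5↦6, 6↦5]  zeros at y ∈ {2, 3}
  x = 2: [0↦6, 1↦3, 2↦2, 3↦3, 4↦6, 5↦4, 6↦4]  zeros at y ∈ ∅
  x = 3: [0↦3, 1↦1, 2↦1, 3↦3, 4↦0, 5↦6, 6↦0]  zeros at y ∈ {4, 6}
  x = 4: [0↦4, 1↦3, 2↦4, 3↦0, 4↦5, 5↦5, 6↦0]  zeros at y ∈ {3, 6}
  x = 5: [0↦2, 1↦2, 2↦4, 3↦1, 4↦0, 5↦1, 6↦4]  zeros at y ∈ {4}
  x = 6: [0↦4, 1↦5, 2↦1, 3↦6, 4↦6, 5↦1, 6↦5]  zeros at y ∈ ∅
Collecting zeros: affine points = {(1, 2), (1, 3), (3, 4), (3, 6), (4, 3), (4, 6), (5, 4)}.
Total count |C(F_7)_aff| = 7.


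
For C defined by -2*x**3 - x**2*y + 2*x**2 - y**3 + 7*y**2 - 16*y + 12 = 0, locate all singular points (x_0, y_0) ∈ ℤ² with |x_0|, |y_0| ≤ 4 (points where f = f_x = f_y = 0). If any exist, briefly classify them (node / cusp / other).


Singular points: {(0, 2)}; classification: cusp.

Compute partial derivatives:
  f_x = -6*x**2 - 2*x*y + 4*x.
  f_y = -x**2 - 3*y**2 + 14*y - 16.
Scan x_0 ∈ {−4, ..., 4}. For each x_0, f_y(x_0, y) is a polynomial in y; find its integer roots y ∈ {−4, ..., 4}, then test f_x and f at those candidates.
  x = -4: f_y(-4, y) = -3*y**2 + 14*y - 32; no integer root y with |y| ≤ 4.
  x = -3: f_y(-3, y) = -3*y**2 + 14*y - 25; no integer root y with |y| ≤ 4.
  x = -2: f_y(-2, y) = -3*y**2 + 14*y - 20; no integer root y with |y| ≤ 4.
  x = -1: f_y(-1, y) = -3*y**2 + 14*y - 17; no integer root y with |y| ≤ 4.
  x = 0: f_y(0, y) = -3*y**2 + 14*y - 16; vanishes at y ∈ {2}. (0, 2): f_x = 0, f = 0 — SINGULAR.
  x = 1: f_y(1, y) = -3*y**2 + 14*y - 17; no integer root y with |y| ≤ 4.
  x = 2: f_y(2, y) = -3*y**2 + 14*y - 20; no integer root y with |y| ≤ 4.
  x = 3: f_y(3, y) = -3*y**2 + 14*y - 25; no integer root y with |y| ≤ 4.
  x = 4: f_y(4, y) = -3*y**2 + 14*y - 32; no integer root y with |y| ≤ 4.
Only singular point on the grid: (0, 2).
Classify: substitute x = 0 + u, y = 2 + v and expand: f = -2*u**3 - u**2*v - v**3 + v**2.
No constant or linear terms (consistent with a singular point). Quadratic part: v**2. Cubic part: -2*u**3 - u**2*v - v**3.
The quadratic part v**2 is a perfect square, so there is a single (double) tangent line v = 0, i.e. y = 2. Restricting the cubic part to that line (v = 0) leaves -2*u**3 ≠ 0, so f is not divisible by v and the branch is v² ≈ 2*u**3 to lowest order — this is a cusp.
Classification: cusp.


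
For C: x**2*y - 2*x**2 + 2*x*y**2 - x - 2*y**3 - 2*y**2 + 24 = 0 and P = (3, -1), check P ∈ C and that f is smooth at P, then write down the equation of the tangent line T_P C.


Tangent line at P: -17*x - 5*y + 46 = 0.

Step 1: f(3, -1) = 0, so P lies on C.
Step 2: partial derivatives
  f_x(x, y) = 2*x*y - 4*x + 2*y**2 - 1, f_y(x, y) = x**2 + 4*x*y - 6*y**2 - 4*y.
  f_x(P) = -17, f_y(P) = -5 (gradient nonzero, so P is smooth).
Step 3: tangent line at P: -17·(x − 3) + -5·(y − -1) = 0.
Expanding: -17*x - 5*y + 46 = 0.


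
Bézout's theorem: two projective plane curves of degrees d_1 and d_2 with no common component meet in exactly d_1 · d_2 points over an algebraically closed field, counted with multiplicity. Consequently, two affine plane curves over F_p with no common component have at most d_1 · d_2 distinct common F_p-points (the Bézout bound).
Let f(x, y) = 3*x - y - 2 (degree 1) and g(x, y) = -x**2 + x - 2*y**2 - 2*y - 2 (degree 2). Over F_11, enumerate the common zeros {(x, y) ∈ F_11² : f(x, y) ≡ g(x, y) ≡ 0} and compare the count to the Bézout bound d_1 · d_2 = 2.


Common zeros: {(2, 4), (10, 6)}; count = 2; Bézout bound = 2.

deg(f) = 1, deg(g) = 2, so Bézout bound = 2.
Scan x ∈ F_11. For each x, list the y ∈ F_11 with f(x, y) ≡ 0 and those with g(x, y) ≡ 0 (mod 11); the common zeros in that column are the intersection.
  x = 0: f ≡ 0 at y ∈ {9}; g ≡ 0 at y ∈ ∅; common: ∅.
  x = 1: f ≡ 0 at y ∈ {1}; g ≡ 0 at y ∈ ∅; common: ∅.
  x = 2: f ≡ 0 at y ∈ {4}; g ≡ 0 at y ∈ {4, 6}; common: {4}.
  x = 3: f ≡ 0 at y ∈ {7}; g ≡ 0 at y ∈ ∅; common: ∅.
  x = 4: f ≡ 0 at y ∈ {10}; g ≡ 0 at y ∈ ∅; common: ∅.
  x = 5: f ≡ 0 at y ∈ {2}; g ≡ 0 at y ∈ {0, 10}; common: ∅.
  x = 6: f ≡ 0 at y ∈ {5}; g ≡ 0 at y ∈ {2, 8}; common: ∅.
  x = 7: f ≡ 0 at y ∈ {8}; g ≡ 0 at y ∈ {0, 10}; common: ∅.
  x = 8: f ≡ 0 at y ∈ {0}; g ≡ 0 at y ∈ ∅; common: ∅.
  x = 9: f ≡ 0 at y ∈ {3}; g ≡ 0 at y ∈ ∅; common: ∅.
  x = 10: f ≡ 0 at y ∈ {6}; g ≡ 0 at y ∈ {4, 6}; common: {6}.
Collecting: common zeros = {(2, 4), (10, 6)}, so the count is 2.
Comparison with the Bézout bound: 2 ≤ 2 = deg(f)·deg(g), as expected for curves with no common component (the bound is attained).


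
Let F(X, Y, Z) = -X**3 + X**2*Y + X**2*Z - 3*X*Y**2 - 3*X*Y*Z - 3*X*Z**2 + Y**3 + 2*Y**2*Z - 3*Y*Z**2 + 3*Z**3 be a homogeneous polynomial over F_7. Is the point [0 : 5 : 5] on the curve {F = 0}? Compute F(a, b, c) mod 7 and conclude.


F(0,5,5) ≡ 4 (mod 7); P is NOT on the curve.

Evaluate F(0, 5, 5) term-by-term (mod 7).
  -X**3 ↦ -1·0·1·1 = 0
  X**2*Y ↦ 1·0·5·1 = 0
  X**2*Z ↦ 1·0·1·5 = 0
  -3*X*Y**2 ↦ -3·0·25·1 = 0
  -3*X*Y*Z ↦ -3·0·5·5 = 0
  -3*X*Z**2 ↦ -3·0·1·25 = 0
  Y**3 ↦ 1·1·125·1 = 125
  2*Y**2*Z ↦ 2·1·25·5 = 250
  -3*Y*Z**2 ↦ -3·1·5·25 = -375
  3*Z**3 ↦ 3·1·1·125 = 375
Sum: F(0, 5, 5) = (0) + (0) + (0) + (0) + (0) + (0) + (125) + (250) + (-375) + (375) = 375.
Reducing mod 7: 375 ≡ 4 (mod 7).
Since F(a, b, c) ≡ 4 ≠ 0 (mod 7), P does NOT lie on the curve.


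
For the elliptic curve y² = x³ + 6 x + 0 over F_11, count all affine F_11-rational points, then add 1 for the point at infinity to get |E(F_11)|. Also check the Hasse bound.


Affine points = {(0, 0), (2, 3), (2, 8), (3, 1), (3, 10), (4, 0), (5, 1), (5, 10), (7, 0), (10, 2), (10, 9)}; affine count = 11; |E(F_11)| = 12.

Discriminant check: Δ ∝ 4a³ + 27b² = 4·6³ + 27·0² = 4·216 + 27·0 ≡ 6 (mod 11). Nonzero ⇒ E is nonsingular.
For each x ∈ F_11, compute rhs = x³ + 6·x + 0 mod 11, then count y ∈ F_11 with y² ≡ rhs.
  x = 0: rhs = 0, matching y values: 0 (1 points).
  x = 1: rhs = 7, matching y values: none (0 points).
  x = 2: rhs = 9, matching y values: 3, 8 (2 points).
  x = 3: rhs = 1, matching y values: 1, 10 (2 points).
  x = 4: rhs = 0, matching y values: 0 (1 points).
  x = 5: rhs = 1, matching y values: 1, 10 (2 points).
  x = 6: rhs = 10, matching y values: none (0 points).
  x = 7: rhs = 0, matching y values: 0 (1 points).
  x = 8: rhs = 10, matching y values: none (0 points).
  x = 9: rhs = 2, matching y values: none (0 points).
  x = 10: rhs = 4, matching y values: 2, 9 (2 points).
Total affine count: 11.
Full point count |E(F_11)| = 11 + 1 = 12.
Hasse bound: |12 − (11+1)| = |0| = 0 ≤ 2√11 ≈ 6.6332 ✓.


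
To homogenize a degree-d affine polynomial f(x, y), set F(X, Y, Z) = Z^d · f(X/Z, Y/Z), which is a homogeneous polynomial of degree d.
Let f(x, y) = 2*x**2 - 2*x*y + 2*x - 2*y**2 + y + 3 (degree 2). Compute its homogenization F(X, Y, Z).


F(X, Y, Z) = 2*X**2 - 2*X*Y + 2*X*Z - 2*Y**2 + Y*Z + 3*Z**2

deg(f) = 2.
Substitute x = X/Z, y = Y/Z into f, then multiply by Z^2.
  monomial 2·x^2·y^0 ↦ 2·X^2·Y^0·Z^0.
  monomial -2·x^1·y^1 ↦ -2·X^1·Y^1·Z^0.
  monomial 2·x^1·y^0 ↦ 2·X^1·Y^0·Z^1.
  monomial -2·x^0·y^2 ↦ -2·X^0·Y^2·Z^0.
  monomial 1·x^0·y^1 ↦ 1·X^0·Y^1·Z^1.
  monomial 3·x^0·y^0 ↦ 3·X^0·Y^0·Z^2.
Collecting: F(X, Y, Z) = 2*X**2 - 2*X*Y + 2*X*Z - 2*Y**2 + Y*Z + 3*Z**2.


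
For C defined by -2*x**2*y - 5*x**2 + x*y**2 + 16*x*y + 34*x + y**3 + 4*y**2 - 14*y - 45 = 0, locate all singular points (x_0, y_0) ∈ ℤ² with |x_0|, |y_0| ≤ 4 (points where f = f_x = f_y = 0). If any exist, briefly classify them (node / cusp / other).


Singular points: {(3, -2)}; classification: node.

Compute partial derivatives:
  f_x = -4*x*y - 10*x + y**2 + 16*y + 34.
  f_y = -2*x**2 + 2*x*y + 16*x + 3*y**2 + 8*y - 14.
Scan x_0 ∈ {−4, ..., 4}. For each x_0, f_y(x_0, y) is a polynomial in y; find its integer roots y ∈ {−4, ..., 4}, then test f_x and f at those candidates.
  x = -4: f_y(-4, y) = 3*y**2 - 110; no integer root y with |y| ≤ 4.
  x = -3: f_y(-3, y) = 3*y**2 + 2*y - 80; no integer root y with |y| ≤ 4.
  x = -2: f_y(-2, y) = 3*y**2 + 4*y - 54; no integer root y with |y| ≤ 4.
  x = -1: f_y(-1, y) = 3*y**2 + 6*y - 32; no integer root y with |y| ≤ 4.
  x = 0: f_y(0, y) = 3*y**2 + 8*y - 14; no integer root y with |y| ≤ 4.
  x = 1: f_y(1, y) = 3*y**2 + 10*y; vanishes at y ∈ {0}. (1, 0): f_x = 24 ≠ 0.
  x = 2: f_y(2, y) = 3*y**2 + 12*y + 10; no integer root y with |y| ≤ 4.
  x = 3: f_y(3, y) = 3*y**2 + 14*y + 16; vanishes at y ∈ {-2}. (3, -2): f_x = 0, f = 0 — SINGULAR.
  x = 4: f_y(4, y) = 3*y**2 + 16*y + 18; no integer root y with |y| ≤ 4.
Only singular point on the grid: (3, -2).
Classify: substitute x = 3 + u, y = -2 + v and expand: f = -2*u**2*v - u**2 + u*v**2 + v**3 + v**2.
No constant or linear terms (consistent with a singular point). Quadratic part: -u**2 + v**2. Cubic part: -2*u**2*v + u*v**2 + v**3.
The quadratic part v**2 - u**2 = (v − u)(v + u) splits into two distinct linear factors, so there are two distinct tangent lines y − -2 = ±(x − 3) — this is a node (ordinary double point).
Classification: node.


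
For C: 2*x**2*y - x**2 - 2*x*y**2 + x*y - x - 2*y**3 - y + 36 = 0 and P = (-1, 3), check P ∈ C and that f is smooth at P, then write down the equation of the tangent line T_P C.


Tangent line at P: -26*x - 42*y + 100 = 0.

Step 1: f(-1, 3) = 0, so P lies on C.
Step 2: partial derivatives
  f_x(x, y) = 4*x*y - 2*x - 2*y**2 + y - 1, f_y(x, y) = 2*x**2 - 4*x*y + x - 6*y**2 - 1.
  f_x(P) = -26, f_y(P) = -42 (gradient nonzero, so P is smooth).
Step 3: tangent line at P: -26·(x − -1) + -42·(y − 3) = 0.
Expanding: -26*x - 42*y + 100 = 0.


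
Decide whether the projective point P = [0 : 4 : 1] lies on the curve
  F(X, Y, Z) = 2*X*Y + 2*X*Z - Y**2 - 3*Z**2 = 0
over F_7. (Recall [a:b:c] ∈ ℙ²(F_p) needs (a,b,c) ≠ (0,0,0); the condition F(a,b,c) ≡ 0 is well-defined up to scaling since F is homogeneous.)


F(0,4,1) ≡ 2 (mod 7); P is NOT on the curve.

Evaluate F(0, 4, 1) term-by-term (mod 7).
  2*X*Y ↦ 2·0·4·1 = 0
  2*X*Z ↦ 2·0·1·1 = 0
  -Y**2 ↦ -1·1·16·1 = -16
  -3*Z**2 ↦ -3·1·1·1 = -3
Sum: F(0, 4, 1) = (0) + (0) + (-16) + (-3) = -19.
Reducing mod 7: -19 ≡ 2 (mod 7).
Since F(a, b, c) ≡ 2 ≠ 0 (mod 7), P does NOT lie on the curve.


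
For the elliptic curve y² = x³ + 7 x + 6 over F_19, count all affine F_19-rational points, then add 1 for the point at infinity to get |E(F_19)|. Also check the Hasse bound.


Affine points = {(0, 5), (0, 14), (2, 3), (2, 16), (3, 4), (3, 15), (6, 6), (6, 13), (8, 2), (8, 17), (9, 0), (14, 6), (14, 13), (15, 3), (15, 16), (18, 6), (18, 13)}; affine count = 17; |E(F_19)| = 18.

Discriminant check: Δ ∝ 4a³ + 27b² = 4·7³ + 27·6² = 4·343 + 27·36 ≡ 7 (mod 19). Nonzero ⇒ E is nonsingular.
For each x ∈ F_19, compute rhs = x³ + 7·x + 6 mod 19, then count y ∈ F_19 with y² ≡ rhs.
  x = 0: rhs = 6, matching y values: 5, 14 (2 points).
  x = 1: rhs = 14, matching y values: none (0 points).
  x = 2: rhs = 9, matching y values: 3, 16 (2 points).
  x = 3: rhs = 16, matching y values: 4, 15 (2 points).
  x = 4: rhs = 3, matching y values: none (0 points).
  x = 5: rhs = 14, matching y values: none (0 points).
  x = 6: rhs = 17, matching y values: 6, 13 (2 points).
  x = 7: rhs = 18, matching y values: none (0 points).
  x = 8: rhs = 4, matching y values: 2, 17 (2 points).
  x = 9: rhs = 0, matching y values: 0 (1 points).
  x = 10: rhs = 12, matching y values: none (0 points).
  x = 11: rhs = 8, matching y values: none (0 points).
  x = 12: rhs = 13, matching y values: none (0 points).
  x = 13: rhs = 14, matching y values: none (0 points).
  x = 14: rhs = 17, matching y values: 6, 13 (2 points).
  x = 15: rhs = 9, matching y values: 3, 16 (2 points).
  x = 16: rhs = 15, matching y values: none (0 points).
  x = 17: rhs = 3, matching y values: none (0 points).
  x = 18: rhs = 17, matching y values: 6, 13 (2 points).
Total affine count: 17.
Full point count |E(F_19)| = 17 + 1 = 18.
Hasse bound: |18 − (19+1)| = |-2| = 2 ≤ 2√19 ≈ 8.7178 ✓.


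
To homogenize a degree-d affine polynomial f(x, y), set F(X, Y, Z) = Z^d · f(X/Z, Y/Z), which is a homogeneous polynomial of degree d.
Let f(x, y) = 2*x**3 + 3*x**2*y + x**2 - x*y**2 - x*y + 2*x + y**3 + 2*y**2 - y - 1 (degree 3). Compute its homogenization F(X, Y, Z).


F(X, Y, Z) = 2*X**3 + 3*X**2*Y + X**2*Z - X*Y**2 - X*Y*Z + 2*X*Z**2 + Y**3 + 2*Y**2*Z - Y*Z**2 - Z**3

deg(f) = 3.
Substitute x = X/Z, y = Y/Z into f, then multiply by Z^3.
  monomial 2·x^3·y^0 ↦ 2·X^3·Y^0·Z^0.
  monomial 3·x^2·y^1 ↦ 3·X^2·Y^1·Z^0.
  monomial 1·x^2·y^0 ↦ 1·X^2·Y^0·Z^1.
  monomial -1·x^1·y^2 ↦ -1·X^1·Y^2·Z^0.
  monomial -1·x^1·y^1 ↦ -1·X^1·Y^1·Z^1.
  monomial 2·x^1·y^0 ↦ 2·X^1·Y^0·Z^2.
  monomial 1·x^0·y^3 ↦ 1·X^0·Y^3·Z^0.
  monomial 2·x^0·y^2 ↦ 2·X^0·Y^2·Z^1.
  monomial -1·x^0·y^1 ↦ -1·X^0·Y^1·Z^2.
  monomial -1·x^0·y^0 ↦ -1·X^0·Y^0·Z^3.
Collecting: F(X, Y, Z) = 2*X**3 + 3*X**2*Y + X**2*Z - X*Y**2 - X*Y*Z + 2*X*Z**2 + Y**3 + 2*Y**2*Z - Y*Z**2 - Z**3.


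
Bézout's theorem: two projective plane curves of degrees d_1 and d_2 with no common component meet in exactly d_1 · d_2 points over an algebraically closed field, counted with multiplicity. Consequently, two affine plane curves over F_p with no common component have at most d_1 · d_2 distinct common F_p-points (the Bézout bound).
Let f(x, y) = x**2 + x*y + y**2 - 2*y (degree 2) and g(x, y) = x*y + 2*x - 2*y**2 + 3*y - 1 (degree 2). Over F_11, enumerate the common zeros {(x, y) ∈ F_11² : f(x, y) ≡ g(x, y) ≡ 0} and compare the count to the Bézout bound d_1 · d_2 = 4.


Common zeros: {(6, 10), (9, 2)}; count = 2; Bézout bound = 4.

deg(f) = 2, deg(g) = 2, so Bézout bound = 4.
Scan x ∈ F_11. For each x, list the y ∈ F_11 with f(x, y) ≡ 0 and those with g(x, y) ≡ 0 (mod 11); the common zeros in that column are the intersection.
  x = 0: f ≡ 0 at y ∈ {0, 2}; g ≡ 0 at y ∈ {1, 6}; common: ∅.
  x = 1: f ≡ 0 at y ∈ ∅; g ≡ 0 at y ∈ ∅; common: ∅.
  x = 2: f ≡ 0 at y ∈ ∅; g ≡ 0 at y ∈ {3, 5}; common: ∅.
  x = 3: f ≡ 0 at y ∈ {1, 9}; g ≡ 0 at y ∈ ∅; common: ∅.
  x = 4: f ≡ 0 at y ∈ ∅; g ≡ 0 at y ∈ ∅; common: ∅.
  x = 5: f ≡ 0 at y ∈ ∅; g ≡ 0 at y ∈ {7, 8}; common: ∅.
  x = 6: f ≡ 0 at y ∈ {8, 10}; g ≡ 0 at y ∈ {0, 10}; common: {10}.
  x = 7: f ≡ 0 at y ∈ {1, 5}; g ≡ 0 at y ∈ ∅; common: ∅.
  x = 8: f ≡ 0 at y ∈ {8}; g ≡ 0 at y ∈ ∅; common: ∅.
  x = 9: f ≡ 0 at y ∈ {2}; g ≡ 0 at y ∈ {2, 4}; common: {2}.
  x = 10: f ≡ 0 at y ∈ {5, 9}; g ≡ 0 at y ∈ ∅; common: ∅.
Collecting: common zeros = {(6, 10), (9, 2)}, so the count is 2.
Comparison with the Bézout bound: 2 ≤ 4 = deg(f)·deg(g), as expected for curves with no common component (the affine F_11-count falls short of the bound because intersections may lie at infinity, over extension fields, or carry multiplicity).


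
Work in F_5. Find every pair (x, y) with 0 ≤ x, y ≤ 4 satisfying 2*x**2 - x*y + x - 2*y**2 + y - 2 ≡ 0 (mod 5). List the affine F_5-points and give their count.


Affine F_5-points: {(0, 4), (2, 1), (3, 1), (3, 3), (4, 2), (4, 4)}; count = 6.

For each of the 25 pairs (x, y) ∈ F_5², evaluate f(x, y) mod 5. Record the zeros.
  x = 0: [0↦3, 1↦2, 2↦2, 3↦3, 4↦0]  zeros at y ∈ {4}
  x = 1: [0↦1, 1↦4, 2↦3, 3↦3, 4↦4]  zeros at y ∈ ∅
  x = 2: [0↦3, 1↦0, 2↦3, 3↦2, 4↦2]  zeros at y ∈ {1}
  x = 3: [0↦4, 1↦0, 2↦2, 3↦0, 4↦4]  zeros at y ∈ {1, 3}
  x = 4: [0↦4, 1↦4, 2↦0, 3↦2, 4↦0]  zeros at y ∈ {2, 4}
Collecting zeros: affine points = {(0, 4), (2, 1), (3, 1), (3, 3), (4, 2), (4, 4)}.
Total count |C(F_5)_aff| = 6.


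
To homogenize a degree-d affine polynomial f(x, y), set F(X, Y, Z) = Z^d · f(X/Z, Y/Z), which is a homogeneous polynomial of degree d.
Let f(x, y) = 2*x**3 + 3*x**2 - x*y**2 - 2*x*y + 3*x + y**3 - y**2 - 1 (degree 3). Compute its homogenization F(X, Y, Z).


F(X, Y, Z) = 2*X**3 + 3*X**2*Z - X*Y**2 - 2*X*Y*Z + 3*X*Z**2 + Y**3 - Y**2*Z - Z**3

deg(f) = 3.
Substitute x = X/Z, y = Y/Z into f, then multiply by Z^3.
  monomial 2·x^3·y^0 ↦ 2·X^3·Y^0·Z^0.
  monomial 3·x^2·y^0 ↦ 3·X^2·Y^0·Z^1.
  monomial -1·x^1·y^2 ↦ -1·X^1·Y^2·Z^0.
  monomial -2·x^1·y^1 ↦ -2·X^1·Y^1·Z^1.
  monomial 3·x^1·y^0 ↦ 3·X^1·Y^0·Z^2.
  monomial 1·x^0·y^3 ↦ 1·X^0·Y^3·Z^0.
  monomial -1·x^0·y^2 ↦ -1·X^0·Y^2·Z^1.
  monomial -1·x^0·y^0 ↦ -1·X^0·Y^0·Z^3.
Collecting: F(X, Y, Z) = 2*X**3 + 3*X**2*Z - X*Y**2 - 2*X*Y*Z + 3*X*Z**2 + Y**3 - Y**2*Z - Z**3.


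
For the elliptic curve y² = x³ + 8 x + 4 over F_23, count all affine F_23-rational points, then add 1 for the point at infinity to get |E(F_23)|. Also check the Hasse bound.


Affine points = {(0, 2), (0, 21), (1, 6), (1, 17), (3, 3), (3, 20), (4, 10), (4, 13), (5, 10), (5, 13), (7, 9), (7, 14), (9, 0), (10, 7), (10, 16), (14, 10), (14, 13), (15, 7), (15, 16), (17, 4), (17, 19), (18, 0), (19, 0), (21, 7), (21, 16), (22, 8), (22, 15)}; affine count = 27; |E(F_23)| = 28.

Discriminant check: Δ ∝ 4a³ + 27b² = 4·8³ + 27·4² = 4·512 + 27·16 ≡ 19 (mod 23). Nonzero ⇒ E is nonsingular.
For each x ∈ F_23, compute rhs = x³ + 8·x + 4 mod 23, then count y ∈ F_23 with y² ≡ rhs.
  x = 0: rhs = 4, matching y values: 2, 21 (2 points).
  x = 1: rhs = 13, matching y values: 6, 17 (2 points).
  x = 2: rhs = 5, matching y values: none (0 points).
  x = 3: rhs = 9, matching y values: 3, 20 (2 points).
  x = 4: rhs = 8, matching y values: 10, 13 (2 points).
  x = 5: rhs = 8, matching y values: 10, 13 (2 points).
  x = 6: rhs = 15, matching y values: none (0 points).
  x = 7: rhs = 12, matching y values: 9, 14 (2 points).
  x = 8: rhs = 5, matching y values: none (0 points).
  x = 9: rhs = 0, matching y values: 0 (1 points).
  x = 10: rhs = 3, matching y values: 7, 16 (2 points).
  x = 11: rhs = 20, matching y values: none (0 points).
  x = 12: rhs = 11, matching y values: none (0 points).
  x = 13: rhs = 5, matching y values: none (0 points).
  x = 14: rhs = 8, matching y values: 10, 13 (2 points).
  x = 15: rhs = 3, matching y values: 7, 16 (2 points).
  x = 16: rhs = 19, matching y values: none (0 points).
  x = 17: rhs = 16, matching y values: 4, 19 (2 points).
  x = 18: rhs = 0, matching y values: 0 (1 points).
  x = 19: rhs = 0, matching y values: 0 (1 points).
  x = 20: rhs = 22, matching y values: none (0 points).
  x = 21: rhs = 3, matching y values: 7, 16 (2 points).
  x = 22: rhs = 18, matching y values: 8, 15 (2 points).
Total affine count: 27.
Full point count |E(F_23)| = 27 + 1 = 28.
Hasse bound: |28 − (23+1)| = |4| = 4 ≤ 2√23 ≈ 9.5917 ✓.


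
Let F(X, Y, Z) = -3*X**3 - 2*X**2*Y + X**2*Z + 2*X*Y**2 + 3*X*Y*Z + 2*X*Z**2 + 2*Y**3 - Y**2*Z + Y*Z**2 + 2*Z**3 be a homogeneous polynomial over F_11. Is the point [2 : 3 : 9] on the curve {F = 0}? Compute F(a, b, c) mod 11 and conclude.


F(2,3,9) ≡ 6 (mod 11); P is NOT on the curve.

Evaluate F(2, 3, 9) term-by-term (mod 11).
  -3*X**3 ↦ -3·8·1·1 = -24
  -2*X**2*Y ↦ -2·4·3·1 = -24
  X**2*Z ↦ 1·4·1·9 = 36
  2*X*Y**2 ↦ 2·2·9·1 = 36
  3*X*Y*Z ↦ 3·2·3·9 = 162
  2*X*Z**2 ↦ 2·2·1·81 = 324
  2*Y**3 ↦ 2·1·27·1 = 54
  -Y**2*Z ↦ -1·1·9·9 = -81
  Y*Z**2 ↦ 1·1·3·81 = 243
  2*Z**3 ↦ 2·1·1·729 = 1458
Sum: F(2, 3, 9) = (-24) + (-24) + (36) + (36) + (162) + (324) + (54) + (-81) + (243) + (1458) = 2184.
Reducing mod 11: 2184 ≡ 6 (mod 11).
Since F(a, b, c) ≡ 6 ≠ 0 (mod 11), P does NOT lie on the curve.


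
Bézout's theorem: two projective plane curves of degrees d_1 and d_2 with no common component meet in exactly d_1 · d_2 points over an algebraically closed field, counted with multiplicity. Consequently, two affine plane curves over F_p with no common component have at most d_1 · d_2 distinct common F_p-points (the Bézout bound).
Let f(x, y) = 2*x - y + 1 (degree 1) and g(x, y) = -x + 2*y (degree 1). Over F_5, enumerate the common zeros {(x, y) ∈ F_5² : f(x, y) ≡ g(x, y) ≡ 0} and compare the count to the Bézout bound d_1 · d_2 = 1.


Common zeros: {(1, 3)}; count = 1; Bézout bound = 1.

deg(f) = 1, deg(g) = 1, so Bézout bound = 1.
Scan x ∈ F_5. For each x, list the y ∈ F_5 with f(x, y) ≡ 0 and those with g(x, y) ≡ 0 (mod 5); the common zeros in that column are the intersection.
  x = 0: f ≡ 0 at y ∈ {1}; g ≡ 0 at y ∈ {0}; common: ∅.
  x = 1: f ≡ 0 at y ∈ {3}; g ≡ 0 at y ∈ {3}; common: {3}.
  x = 2: f ≡ 0 at y ∈ {0}; g ≡ 0 at y ∈ {1}; common: ∅.
  x = 3: f ≡ 0 at y ∈ {2}; g ≡ 0 at y ∈ {4}; common: ∅.
  x = 4: f ≡ 0 at y ∈ {4}; g ≡ 0 at y ∈ {2}; common: ∅.
Collecting: common zeros = {(1, 3)}, so the count is 1.
Comparison with the Bézout bound: 1 ≤ 1 = deg(f)·deg(g), as expected for curves with no common component (the bound is attained).


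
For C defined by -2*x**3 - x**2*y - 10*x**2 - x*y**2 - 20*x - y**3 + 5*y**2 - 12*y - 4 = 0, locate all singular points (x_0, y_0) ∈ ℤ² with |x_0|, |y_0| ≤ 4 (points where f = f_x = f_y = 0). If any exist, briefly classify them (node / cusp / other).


Singular points: {(-2, 2)}; classification: cusp.

Compute partial derivatives:
  f_x = -6*x**2 - 2*x*y - 20*x - y**2 - 20.
  f_y = -x**2 - 2*x*y - 3*y**2 + 10*y - 12.
Scan x_0 ∈ {−4, ..., 4}. For each x_0, f_y(x_0, y) is a polynomial in y; find its integer roots y ∈ {−4, ..., 4}, then test f_x and f at those candidates.
  x = -4: f_y(-4, y) = -3*y**2 + 18*y - 28; no integer root y with |y| ≤ 4.
  x = -3: f_y(-3, y) = -3*y**2 + 16*y - 21; vanishes at y ∈ {3}. (-3, 3): f_x = -5 ≠ 0.
  x = -2: f_y(-2, y) = -3*y**2 + 14*y - 16; vanishes at y ∈ {2}. (-2, 2): f_x = 0, f = 0 — SINGULAR.
  x = -1: f_y(-1, y) = -3*y**2 + 12*y - 13; no integer root y with |y| ≤ 4.
  x = 0: f_y(0, y) = -3*y**2 + 10*y - 12; no integer root y with |y| ≤ 4.
  x = 1: f_y(1, y) = -3*y**2 + 8*y - 13; no integer root y with |y| ≤ 4.
  x = 2: f_y(2, y) = -3*y**2 + 6*y - 16; no integer root y with |y| ≤ 4.
  x = 3: f_y(3, y) = -3*y**2 + 4*y - 21; no integer root y with |y| ≤ 4.
  x = 4: f_y(4, y) = -3*y**2 + 2*y - 28; no integer root y with |y| ≤ 4.
Only singular point on the grid: (-2, 2).
Classify: substitute x = -2 + u, y = 2 + v and expand: f = -2*u**3 - u**2*v - u*v**2 - v**3 + v**2.
No constant or linear terms (consistent with a singular point). Quadratic part: v**2. Cubic part: -2*u**3 - u**2*v - u*v**2 - v**3.
The quadratic part v**2 is a perfect square, so there is a single (double) tangent line v = 0, i.e. y = 2. Restricting the cubic part to that line (v = 0) leaves -2*u**3 ≠ 0, so f is not divisible by v and the branch is v² ≈ 2*u**3 to lowest order — this is a cusp.
Classification: cusp.
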